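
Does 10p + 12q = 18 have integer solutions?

Step 1: Compute gcd(10, 12).
gcd(10, 12) = 2

Step 2: Check divisibility.
Does 2 divide 18? 18 = 2 x 9, so yes.

By the theorem on linear Diophantine equations, 10p + 12q = 18 has integer solutions if and only if gcd(10, 12) divides 18. Since 2 | 18, solutions exist.

Yes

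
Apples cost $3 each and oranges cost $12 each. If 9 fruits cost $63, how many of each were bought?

Let a = apples, o = oranges.
a + o = 9
3a + 12o = 63
Substitute o = 9 - a:
3a + 12(9 - a) = 63
(3 - 12)a = 63 - 108
-9a = -45
a = 5, o = 9 - 5 = 4

Apples: 5, Oranges: 4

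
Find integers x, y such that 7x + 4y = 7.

Step 1: Check solvability.
gcd(7, 4) = 1
Since 1 divides 7, solutions exist.

Step 2: Apply extended Euclidean algorithm to find gcd.
We find integers such that 7*x0 + 4*y0 = 1

Step 3: Scale the particular solution.
Multiply by 7/1 = 7:
x = -7, y = 14

Step 4: Verify.
7*(-7) + 4*(14) = 7 = 7 ✓

x = -7, y = 14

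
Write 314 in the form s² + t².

We need to find integers s, t > 0 such that s² + t² = 314.
Trying s = 5: t² = 314 - 5² = 314 - 25 = 289
t = 17
Check: 5² + 17² = 25 + 289 = 314 ✓

314 = 5² + 17²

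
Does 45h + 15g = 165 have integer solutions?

Step 1: Compute gcd(45, 15).
gcd(45, 15) = 15

Step 2: Check divisibility.
Does 15 divide 165? 165 = 15 x 11, so yes.

By the theorem on linear Diophantine equations, 45h + 15g = 165 has integer solutions if and only if gcd(45, 15) divides 165. Since 15 | 165, solutions exist.

Yes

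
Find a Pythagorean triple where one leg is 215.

We need the other leg and hypotenuse such that 215² + x² = c².
Take x = 912, c = 937: 215² + 912² = 46225 + 831744 = 877969 = 937² ✓
Triple: (215, 912, 937)

(215, 912, 937)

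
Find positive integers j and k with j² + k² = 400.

We need to find integers j, k > 0 such that j² + k² = 400.
Trying j = 12: k² = 400 - 12² = 400 - 144 = 256
k = 16
Check: 12² + 16² = 144 + 256 = 400 ✓

400 = 12² + 16²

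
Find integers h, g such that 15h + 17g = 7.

Step 1: Check solvability.
gcd(15, 17) = 1
Since 1 divides 7, solutions exist.

Step 2: Apply extended Euclidean algorithm to find gcd.
We find integers such that 15*x0 + 17*y0 = 1

Step 3: Scale the particular solution.
Multiply by 7/1 = 7:
h = 56, g = -49

Step 4: Verify.
15*(56) + 17*(-49) = 7 = 7 ✓

h = 56, g = -49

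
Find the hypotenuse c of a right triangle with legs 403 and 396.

c² = a² + b² = 403² + 396² = 162409 + 156816 = 319225
c = 565

565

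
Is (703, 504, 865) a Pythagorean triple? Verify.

Compute a² + b² = 703² + 504² = 494209 + 254016 = 748225
Compute c² = 865² = 748225
Since 748225 = 748225, confirmed.

Yes, it is a Pythagorean triple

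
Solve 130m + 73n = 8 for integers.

Step 1: Check solvability.
gcd(130, 73) = 1
Since 1 divides 8, solutions exist.

Step 2: Apply extended Euclidean algorithm to find gcd.
We find integers such that 130*x0 + 73*y0 = 1

Step 3: Scale the particular solution.
Multiply by 8/1 = 8:
m = -256, n = 456

Step 4: Verify.
130*(-256) + 73*(456) = 8 = 8 ✓

m = -256, n = 456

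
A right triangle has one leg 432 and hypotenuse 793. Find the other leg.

a² = c² - b² = 628849 - 186624 = 442225
a = 665

665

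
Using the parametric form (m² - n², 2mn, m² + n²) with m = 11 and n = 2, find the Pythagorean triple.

a = m² - n² = 121 - 4 = 117
b = 2mn = 2·11·2 = 44
c = m² + n² = 121 + 4 = 125
Verify: 117² + 44² = 13689 + 1936 = 15625 = 125² ✓

(117, 44, 125)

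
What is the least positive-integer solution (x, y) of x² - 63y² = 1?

We seek the smallest positive integers (x, y) with x² - 63y² = 1, i.e., x² = 63y² + 1.
Try successive y values:
y = 1: x² = 63·1² + 1 = 64, x = 8 ✓

Verify: 8² - 63·1² = 64 - 63 = 1 ✓

x = 8, y = 1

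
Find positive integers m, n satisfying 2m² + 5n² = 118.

Try small values of m and check whether (118 - 2m²)/5 is a perfect square.
m = 7: 2·7² = 98, so 5n² = 118 - 98 = 20, giving n² = 4, n = 2.
Check: 2·7² + 5·2² = 98 + 20 = 118 ✓

m = 7, n = 2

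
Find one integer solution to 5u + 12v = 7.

Step 1: Check solvability.
gcd(5, 12) = 1
Since 1 divides 7, solutions exist.

Step 2: Apply extended Euclidean algorithm to find gcd.
We find integers such that 5*x0 + 12*y0 = 1

Step 3: Scale the particular solution.
Multiply by 7/1 = 7:
u = 35, v = -14

Step 4: Verify.
5*(35) + 12*(-14) = 7 = 7 ✓

u = 35, v = -14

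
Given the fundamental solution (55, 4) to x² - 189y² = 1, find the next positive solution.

Solutions to x² - Dy² = 1 are generated by powers of (x₀ + y₀√D).
The next solution satisfies x₁ + y₁√189 = (x₀ + y₀√189)², giving:
x₁ = x₀² + 189y₀² = 55² + 189·4² = 3025 + 3024 = 6049
y₁ = 2x₀y₀ = 2·55·4 = 440

Verify: 6049² - 189·440² = 36590401 - 36590400 = 1 ✓

x = 6049, y = 440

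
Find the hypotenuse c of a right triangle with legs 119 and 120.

c² = a² + b² = 119² + 120² = 14161 + 14400 = 28561
c = sqrt(28561) = 169

169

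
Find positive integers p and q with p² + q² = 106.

We need to find integers p, q > 0 such that p² + q² = 106.
Trying p = 5: q² = 106 - 5² = 106 - 25 = 81
q = 9
Check: 5² + 9² = 25 + 81 = 106 ✓

106 = 5² + 9²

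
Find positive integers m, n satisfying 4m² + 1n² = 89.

Try small values of m and check whether (89 - 4m²)/1 is a perfect square.
m = 4: 4·4² = 64, so 1n² = 89 - 64 = 25, giving n² = 25, n = 5.
Check: 4·4² + 1·5² = 64 + 25 = 89 ✓

m = 4, n = 5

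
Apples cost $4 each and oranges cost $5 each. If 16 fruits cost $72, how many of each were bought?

Let a = apples, o = oranges.
a + o = 16
4a + 5o = 72
Substitute o = 16 - a:
4a + 5(16 - a) = 72
(4 - 5)a = 72 - 80
-1a = -8
a = 8, o = 16 - 8 = 8

Apples: 8, Oranges: 8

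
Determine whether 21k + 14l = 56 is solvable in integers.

Step 1: Compute gcd(21, 14).
gcd(21, 14) = 7

Step 2: Check divisibility.
Does 7 divide 56? 56 = 7 x 8, so yes.

By the theorem on linear Diophantine equations, 21k + 14l = 56 has integer solutions if and only if gcd(21, 14) divides 56. Since 7 | 56, solutions exist.

Yes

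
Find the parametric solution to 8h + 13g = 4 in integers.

Step 1: Compute gcd(8, 13) = 1.
Since 1 divides 4, solutions exist.

Step 2: Find a particular solution using extended Euclidean algorithm.
We get h₀ = 20, g₀ = -12.
Check: 8*20 + 13*-12 = 4 = 4 ✓

Step 3: Write the general solution.
h = 20 + (13/1)t = 20 + 13t
g = -12 - (8/1)t = -12 - 8t
for any integer t.

h = 20 + 13t, g = -12 - 8t for integer t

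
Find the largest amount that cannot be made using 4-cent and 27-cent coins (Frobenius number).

For two coprime denominations a and b, the Frobenius number (largest value not representable as a non-negative combination) is ab - a - b.
Here gcd(4, 27) = 1, so they are coprime.
F(4, 27) = 4·27 - 4 - 27 = 108 - 31 = 77

77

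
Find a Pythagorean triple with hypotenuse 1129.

We need a² + b² = 1129² = 1274641.
Trying: 329² + 1080² = 108241 + 1166400 = 1274641 ✓

(329, 1080, 1129)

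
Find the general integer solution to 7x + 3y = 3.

Step 1: Compute gcd(7, 3) = 1.
Since 1 divides 3, solutions exist.

Step 2: Find a particular solution using extended Euclidean algorithm.
We get x₀ = 3, y₀ = -6.
Check: 7*3 + 3*-6 = 3 = 3 ✓

Step 3: Write the general solution.
x = 3 + (3/1)t = 3 + 3t
y = -6 - (7/1)t = -6 - 7t
for any integer t.

x = 3 + 3t, y = -6 - 7t for integer t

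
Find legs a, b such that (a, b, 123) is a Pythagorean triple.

We need a² + b² = 123² = 15129.
Trying: 27² + 120² = 729 + 14400 = 15129 ✓

(27, 120, 123)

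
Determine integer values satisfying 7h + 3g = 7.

Step 1: Check solvability.
gcd(7, 3) = 1
Since 1 divides 7, solutions exist.

Step 2: Apply extended Euclidean algorithm to find gcd.
We find integers such that 7*x0 + 3*y0 = 1

Step 3: Scale the particular solution.
Multiply by 7/1 = 7:
h = 7, g = -14

Step 4: Verify.
7*(7) + 3*(-14) = 7 = 7 ✓

h = 7, g = -14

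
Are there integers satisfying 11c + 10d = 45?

Step 1: Compute gcd(11, 10).
gcd(11, 10) = 1

Step 2: Check divisibility.
Does 1 divide 45? 45 = 1 x 45, so yes.

By the theorem on linear Diophantine equations, 11c + 10d = 45 has integer solutions if and only if gcd(11, 10) divides 45. Since 1 | 45, solutions exist.

Yes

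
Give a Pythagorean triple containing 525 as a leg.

We need the other leg and hypotenuse such that 525² + x² = c².
Take x = 92, c = 533: 525² + 92² = 275625 + 8464 = 284089 = 533² ✓
Triple: (525, 92, 533)

(525, 92, 533)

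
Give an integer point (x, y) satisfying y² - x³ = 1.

Try small integer x values and check whether x³ + 1 is a perfect square.
x = 2: x³ + 1 = 2³ + 1 = 8 + 1 = 9
Is 9 a perfect square? 3² = 9 ✓
So (x, y) = (2, 3) is a solution.

x = 2, y = 3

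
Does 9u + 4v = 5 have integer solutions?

Step 1: Compute gcd(9, 4).
gcd(9, 4) = 1

Step 2: Check divisibility.
Does 1 divide 5? 5 = 1 x 5, so yes.

By the theorem on linear Diophantine equations, 9u + 4v = 5 has integer solutions if and only if gcd(9, 4) divides 5. Since 1 | 5, solutions exist.

Yes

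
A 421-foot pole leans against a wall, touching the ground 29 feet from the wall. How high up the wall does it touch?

The ladder, wall, and ground form a right triangle with hypotenuse 421 and one leg 29.
By the Pythagorean theorem: h² = 421² - 29² = 177241 - 841 = 176400
h = √176400 = 420 feet

420 feet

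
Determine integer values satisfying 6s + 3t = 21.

Step 1: Check solvability.
gcd(6, 3) = 3
Since 3 divides 21, solutions exist.

Step 2: Apply extended Euclidean algorithm to find gcd.
We find integers such that 6*x0 + 3*y0 = 3

Step 3: Scale the particular solution.
Multiply by 21/3 = 7:
s = 0, t = 7

Step 4: Verify.
6*(0) + 3*(7) = 21 = 21 ✓

s = 0, t = 7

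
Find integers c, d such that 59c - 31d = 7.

Step 1: Check solvability.
gcd(59, 31) = 1
Since 1 divides 7, solutions exist.

Step 2: Apply extended Euclidean algorithm to find gcd.
We find integers such that 59*x0 + 31*y0 = 1

Step 3: Scale the particular solution.
Multiply by 7/1 = 7:
c = 70, d = 133

Step 4: Verify.
59*(70) - 31*(133) = 7 = 7 ✓

c = 70, d = 133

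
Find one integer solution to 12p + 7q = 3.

Step 1: Check solvability.
gcd(12, 7) = 1
Since 1 divides 3, solutions exist.

Step 2: Apply extended Euclidean algorithm to find gcd.
We find integers such that 12*x0 + 7*y0 = 1

Step 3: Scale the particular solution.
Multiply by 3/1 = 3:
p = 9, q = -15

Step 4: Verify.
12*(9) + 7*(-15) = 3 = 3 ✓

p = 9, q = -15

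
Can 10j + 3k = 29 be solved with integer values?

Step 1: Compute gcd(10, 3).
gcd(10, 3) = 1

Step 2: Check divisibility.
Does 1 divide 29? 29 = 1 x 29, so yes.

By the theorem on linear Diophantine equations, 10j + 3k = 29 has integer solutions if and only if gcd(10, 3) divides 29. Since 1 | 29, solutions exist.

Yes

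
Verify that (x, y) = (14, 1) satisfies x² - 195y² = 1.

Compute x² = 14² = 196
Compute 195y² = 195·1² = 195·1 = 195
x² - 195y² = 196 - 195 = 1
Since this equals 1, (14, 1) is a solution.

Yes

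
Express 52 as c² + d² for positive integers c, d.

We need to find integers c, d > 0 such that c² + d² = 52.
Trying c = 4: d² = 52 - 4² = 52 - 16 = 36
d = 6
Check: 4² + 6² = 16 + 36 = 52 ✓

52 = 4² + 6²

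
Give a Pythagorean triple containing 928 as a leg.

We need the other leg and hypotenuse such that 928² + x² = c².
Take x = 585, c = 1097: 928² + 585² = 861184 + 342225 = 1203409 = 1097² ✓
Triple: (585, 928, 1097)

(585, 928, 1097)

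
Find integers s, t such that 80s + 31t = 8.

Step 1: Check solvability.
gcd(80, 31) = 1
Since 1 divides 8, solutions exist.

Step 2: Apply extended Euclidean algorithm to find gcd.
We find integers such that 80*x0 + 31*y0 = 1

Step 3: Scale the particular solution.
Multiply by 8/1 = 8:
s = -96, t = 248

Step 4: Verify.
80*(-96) + 31*(248) = 8 = 8 ✓

s = -96, t = 248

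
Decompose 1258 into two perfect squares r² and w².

We need to find integers r, w > 0 such that r² + w² = 1258.
Trying r = 13: w² = 1258 - 13² = 1258 - 169 = 1089
w = 33
Check: 13² + 33² = 169 + 1089 = 1258 ✓

1258 = 13² + 33²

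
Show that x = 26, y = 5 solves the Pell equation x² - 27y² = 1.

Compute x² = 26² = 676
Compute 27y² = 27·5² = 27·25 = 675
x² - 27y² = 676 - 675 = 1
Since this equals 1, (26, 5) is a solution.

Yes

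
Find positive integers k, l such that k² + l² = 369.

Search for k with 369 - k² a perfect square.
k = 12: 369 - 12² = 369 - 144 = 225 = 15² ✓
So k = 12, l = 15.

k = 12, l = 15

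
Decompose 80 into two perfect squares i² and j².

We need to find integers i, j > 0 such that i² + j² = 80.
Trying i = 4: j² = 80 - 4² = 80 - 16 = 64
j = 8
Check: 4² + 8² = 16 + 64 = 80 ✓

80 = 4² + 8²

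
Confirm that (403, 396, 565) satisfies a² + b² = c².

Compute a² + b² = 403² + 396² = 162409 + 156816 = 319225
Compute c² = 565² = 319225
Since 319225 = 319225, confirmed.

Yes, it is a Pythagorean triple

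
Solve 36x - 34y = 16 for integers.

Step 1: Check solvability.
gcd(36, 34) = 2
Since 2 divides 16, solutions exist.

Step 2: Apply extended Euclidean algorithm to find gcd.
We find integers such that 36*x0 + 34*y0 = 2

Step 3: Scale the particular solution.
Multiply by 16/2 = 8:
x = 8, y = 8

Step 4: Verify.
36*(8) - 34*(8) = 16 = 16 ✓

x = 8, y = 8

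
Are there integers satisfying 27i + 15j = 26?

Step 1: Compute gcd(27, 15).
gcd(27, 15) = 3

Step 2: Check divisibility.
Does 3 divide 26? 26 = 3 x 8 + 2, so no.

By the theorem on linear Diophantine equations, 27i + 15j = 26 has integer solutions if and only if gcd(27, 15) divides 26. Since 3 does not divide 26, no solutions exist.

No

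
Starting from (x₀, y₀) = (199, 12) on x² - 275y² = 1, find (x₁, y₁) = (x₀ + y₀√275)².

Solutions to x² - Dy² = 1 are generated by powers of (x₀ + y₀√D).
The next solution satisfies x₁ + y₁√275 = (x₀ + y₀√275)², giving:
x₁ = x₀² + 275y₀² = 199² + 275·12² = 39601 + 39600 = 79201
y₁ = 2x₀y₀ = 2·199·12 = 4776

Verify: 79201² - 275·4776² = 6272798401 - 6272798400 = 1 ✓

x = 79201, y = 4776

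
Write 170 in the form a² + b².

We need to find integers a, b > 0 such that a² + b² = 170.
Trying a = 1: b² = 170 - 1² = 170 - 1 = 169
b = 13
Check: 1² + 13² = 1 + 169 = 170 ✓

170 = 1² + 13²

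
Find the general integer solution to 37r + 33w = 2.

Step 1: Compute gcd(37, 33) = 1.
Since 1 divides 2, solutions exist.

Step 2: Find a particular solution using extended Euclidean algorithm.
We get r₀ = -16, w₀ = 18.
Check: 37*-16 + 33*18 = 2 = 2 ✓

Step 3: Write the general solution.
r = -16 + (33/1)t = -16 + 33t
w = 18 - (37/1)t = 18 - 37t
for any integer t.

r = -16 + 33t, w = 18 - 37t for integer t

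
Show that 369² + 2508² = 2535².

Compute a² + b²:
369² + 2508² = 136161 + 6290064 = 6426225
Compute c²:
2535² = 6426225
Since 6426225 = 6426225, it is a Pythagorean triple.

Yes, it is a Pythagorean triple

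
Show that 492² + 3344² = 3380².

Compute a² + b² = 492² + 3344² = 242064 + 11182336 = 11424400
Compute c² = 3380² = 11424400
Since 11424400 = 11424400, confirmed.

Yes, it is a Pythagorean triple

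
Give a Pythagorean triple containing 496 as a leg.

We need the other leg and hypotenuse such that 496² + x² = c².
Take x = 897, c = 1025: 496² + 897² = 246016 + 804609 = 1050625 = 1025² ✓
Triple: (897, 496, 1025)

(897, 496, 1025)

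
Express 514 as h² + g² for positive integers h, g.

We need to find integers h, g > 0 such that h² + g² = 514.
Trying h = 15: g² = 514 - 15² = 514 - 225 = 289
g = 17
Check: 15² + 17² = 225 + 289 = 514 ✓

514 = 15² + 17²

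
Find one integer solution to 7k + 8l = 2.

Step 1: Check solvability.
gcd(7, 8) = 1
Since 1 divides 2, solutions exist.

Step 2: Apply extended Euclidean algorithm to find gcd.
We find integers such that 7*x0 + 8*y0 = 1

Step 3: Scale the particular solution.
Multiply by 2/1 = 2:
k = -2, l = 2

Step 4: Verify.
7*(-2) + 8*(2) = 2 = 2 ✓

k = -2, l = 2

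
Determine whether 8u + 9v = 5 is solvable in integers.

Step 1: Compute gcd(8, 9).
gcd(8, 9) = 1

Step 2: Check divisibility.
Does 1 divide 5? 5 = 1 x 5, so yes.

By the theorem on linear Diophantine equations, 8u + 9v = 5 has integer solutions if and only if gcd(8, 9) divides 5. Since 1 | 5, solutions exist.

Yes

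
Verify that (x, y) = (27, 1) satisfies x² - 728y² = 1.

Compute x² = 27² = 729
Compute 728y² = 728·1² = 728·1 = 728
x² - 728y² = 729 - 728 = 1
Since this equals 1, (27, 1) is a solution.

Yes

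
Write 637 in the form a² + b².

We need to find integers a, b > 0 such that a² + b² = 637.
Trying a = 14: b² = 637 - 14² = 637 - 196 = 441
b = 21
Check: 14² + 21² = 196 + 441 = 637 ✓

637 = 14² + 21²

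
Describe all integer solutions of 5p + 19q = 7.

Step 1: Compute gcd(5, 19) = 1.
Since 1 divides 7, solutions exist.

Step 2: Find a particular solution using extended Euclidean algorithm.
We get p₀ = 28, q₀ = -7.
Check: 5*28 + 19*-7 = 7 = 7 ✓

Step 3: Write the general solution.
p = 28 + (19/1)t = 28 + 19t
q = -7 - (5/1)t = -7 - 5t
for any integer t.

p = 28 + 19t, q = -7 - 5t for integer t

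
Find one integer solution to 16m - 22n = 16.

Step 1: Check solvability.
gcd(16, 22) = 2
Since 2 divides 16, solutions exist.

Step 2: Apply extended Euclidean algorithm to find gcd.
We find integers such that 16*x0 + 22*y0 = 2

Step 3: Scale the particular solution.
Multiply by 16/2 = 8:
m = -32, n = -24

Step 4: Verify.
16*(-32) - 22*(-24) = 16 = 16 ✓

m = -32, n = -24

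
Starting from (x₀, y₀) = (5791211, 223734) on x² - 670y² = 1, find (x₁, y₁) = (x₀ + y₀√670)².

Solutions to x² - Dy² = 1 are generated by powers of (x₀ + y₀√D).
The next solution satisfies x₁ + y₁√670 = (x₀ + y₀√670)², giving:
x₁ = x₀² + 670y₀² = 5791211² + 670·223734² = 33538124846521 + 33538124846520 = 67076249693041
y₁ = 2x₀y₀ = 2·5791211·223734 = 2591381603748

Verify: 67076249693041² - 670·2591381603748² = 4499223272883182846723827681 - 4499223272883182846723827680 = 1 ✓

x = 67076249693041, y = 2591381603748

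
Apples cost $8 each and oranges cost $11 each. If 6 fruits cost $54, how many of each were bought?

Let a = apples, o = oranges.
a + o = 6
8a + 11o = 54
Substitute o = 6 - a:
8a + 11(6 - a) = 54
(8 - 11)a = 54 - 66
-3a = -12
a = 4, o = 6 - 4 = 2

Apples: 4, Oranges: 2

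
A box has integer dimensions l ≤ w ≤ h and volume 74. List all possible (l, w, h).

Iterate l from 1 to ⌊74^(1/3)⌋. For each l dividing 74, iterate w ≥ l with w dividing 74/l, and set h = 74/(l·w).
Triples found (2): (1×1×74), (1×2×37)

(1×1×74), (1×2×37)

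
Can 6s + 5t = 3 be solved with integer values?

Step 1: Compute gcd(6, 5).
gcd(6, 5) = 1

Step 2: Check divisibility.
Does 1 divide 3? 3 = 1 x 3, so yes.

By the theorem on linear Diophantine equations, 6s + 5t = 3 has integer solutions if and only if gcd(6, 5) divides 3. Since 1 | 3, solutions exist.

Yes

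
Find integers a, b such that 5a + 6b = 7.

Step 1: Check solvability.
gcd(5, 6) = 1
Since 1 divides 7, solutions exist.

Step 2: Apply extended Euclidean algorithm to find gcd.
We find integers such that 5*x0 + 6*y0 = 1

Step 3: Scale the particular solution.
Multiply by 7/1 = 7:
a = -7, b = 7

Step 4: Verify.
5*(-7) + 6*(7) = 7 = 7 ✓

a = -7, b = 7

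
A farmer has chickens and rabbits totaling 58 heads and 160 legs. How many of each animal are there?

Let c = chickens, r = rabbits.
Heads: c + r = 58
Legs: 2c + 4r = 160
From the first equation, c = 58 - r. Substitute:
2(58 - r) + 4r = 160
116 + 2r = 160
r = (160 - 116)/2 = 22
c = 58 - 22 = 36

Chickens: 36, Rabbits: 22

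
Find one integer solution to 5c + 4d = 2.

Step 1: Check solvability.
gcd(5, 4) = 1
Since 1 divides 2, solutions exist.

Step 2: Apply extended Euclidean algorithm to find gcd.
We find integers such that 5*x0 + 4*y0 = 1

Step 3: Scale the particular solution.
Multiply by 2/1 = 2:
c = 2, d = -2

Step 4: Verify.
5*(2) + 4*(-2) = 2 = 2 ✓

c = 2, d = -2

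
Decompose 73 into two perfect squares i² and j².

We need to find integers i, j > 0 such that i² + j² = 73.
Trying i = 3: j² = 73 - 3² = 73 - 9 = 64
j = 8
Check: 3² + 8² = 9 + 64 = 73 ✓

73 = 3² + 8²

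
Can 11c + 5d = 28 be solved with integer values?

Step 1: Compute gcd(11, 5).
gcd(11, 5) = 1

Step 2: Check divisibility.
Does 1 divide 28? 28 = 1 x 28, so yes.

By the theorem on linear Diophantine equations, 11c + 5d = 28 has integer solutions if and only if gcd(11, 5) divides 28. Since 1 | 28, solutions exist.

Yes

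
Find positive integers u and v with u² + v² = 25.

We need to find integers u, v > 0 such that u² + v² = 25.
Trying u = 3: v² = 25 - 3² = 25 - 9 = 16
v = 4
Check: 3² + 4² = 9 + 16 = 25 ✓

25 = 3² + 4²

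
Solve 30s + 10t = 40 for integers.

Step 1: Check solvability.
gcd(30, 10) = 10
Since 10 divides 40, solutions exist.

Step 2: Apply extended Euclidean algorithm to find gcd.
We find integers such that 30*x0 + 10*y0 = 10

Step 3: Scale the particular solution.
Multiply by 40/10 = 4:
s = 0, t = 4

Step 4: Verify.
30*(0) + 10*(4) = 40 = 40 ✓

s = 0, t = 4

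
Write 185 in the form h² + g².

We need to find integers h, g > 0 such that h² + g² = 185.
Trying h = 4: g² = 185 - 4² = 185 - 16 = 169
g = 13
Check: 4² + 13² = 16 + 169 = 185 ✓

185 = 4² + 13²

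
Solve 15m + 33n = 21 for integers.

Step 1: Check solvability.
gcd(15, 33) = 3
Since 3 divides 21, solutions exist.

Step 2: Apply extended Euclidean algorithm to find gcd.
We find integers such that 15*x0 + 33*y0 = 3

Step 3: Scale the particular solution.
Multiply by 21/3 = 7:
m = -14, n = 7

Step 4: Verify.
15*(-14) + 33*(7) = 21 = 21 ✓

m = -14, n = 7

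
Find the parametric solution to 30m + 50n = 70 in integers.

Step 1: Compute gcd(30, 50) = 10.
Since 10 divides 70, solutions exist.

Step 2: Find a particular solution using extended Euclidean algorithm.
We get m₀ = 14, n₀ = -7.
Check: 30*14 + 50*-7 = 70 = 70 ✓

Step 3: Write the general solution.
m = 14 + (50/10)t = 14 + 5t
n = -7 - (30/10)t = -7 - 3t
for any integer t.

m = 14 + 5t, n = -7 - 3t for integer t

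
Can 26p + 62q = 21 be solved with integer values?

Step 1: Compute gcd(26, 62).
gcd(26, 62) = 2

Step 2: Check divisibility.
Does 2 divide 21? 21 = 2 x 10 + 1, so no.

By the theorem on linear Diophantine equations, 26p + 62q = 21 has integer solutions if and only if gcd(26, 62) divides 21. Since 2 does not divide 21, no solutions exist.

No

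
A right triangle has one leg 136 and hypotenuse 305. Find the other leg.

a² = c² - b² = 93025 - 18496 = 74529
a = 273

273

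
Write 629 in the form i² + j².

We need to find integers i, j > 0 such that i² + j² = 629.
Trying i = 2: j² = 629 - 2² = 629 - 4 = 625
j = 25
Check: 2² + 25² = 4 + 625 = 629 ✓

629 = 2² + 25²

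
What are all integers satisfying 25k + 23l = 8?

Step 1: Compute gcd(25, 23) = 1.
Since 1 divides 8, solutions exist.

Step 2: Find a particular solution using extended Euclidean algorithm.
We get k₀ = -88, l₀ = 96.
Check: 25*-88 + 23*96 = 8 = 8 ✓

Step 3: Write the general solution.
k = -88 + (23/1)t = -88 + 23t
l = 96 - (25/1)t = 96 - 25t
for any integer t.

k = -88 + 23t, l = 96 - 25t for integer t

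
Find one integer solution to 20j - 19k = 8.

Step 1: Check solvability.
gcd(20, 19) = 1
Since 1 divides 8, solutions exist.

Step 2: Apply extended Euclidean algorithm to find gcd.
We find integers such that 20*x0 + 19*y0 = 1

Step 3: Scale the particular solution.
Multiply by 8/1 = 8:
j = 8, k = 8

Step 4: Verify.
20*(8) - 19*(8) = 8 = 8 ✓

j = 8, k = 8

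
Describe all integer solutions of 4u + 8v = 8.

Step 1: Compute gcd(4, 8) = 4.
Since 4 divides 8, solutions exist.

Step 2: Find a particular solution using extended Euclidean algorithm.
We get u₀ = 2, v₀ = 0.
Check: 4*2 + 8*0 = 8 = 8 ✓

Step 3: Write the general solution.
u = 2 + (8/4)t = 2 + 2t
v = 0 - (4/4)t = 0 - 1t
for any integer t.

u = 2 + 2t, v = 0 - 1t for integer t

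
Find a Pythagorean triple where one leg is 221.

We need the other leg and hypotenuse such that 221² + x² = c².
Take x = 60, c = 229: 221² + 60² = 48841 + 3600 = 52441 = 229² ✓
Triple: (221, 60, 229)

(221, 60, 229)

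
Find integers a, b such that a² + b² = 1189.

We need to find integers a, b > 0 such that a² + b² = 1189.
Trying a = 10: b² = 1189 - 10² = 1189 - 100 = 1089
b = 33
Check: 10² + 33² = 100 + 1089 = 1189 ✓

1189 = 10² + 33²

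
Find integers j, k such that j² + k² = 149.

We need to find integers j, k > 0 such that j² + k² = 149.
Trying j = 7: k² = 149 - 7² = 149 - 49 = 100
k = 10
Check: 7² + 10² = 49 + 100 = 149 ✓

149 = 7² + 10²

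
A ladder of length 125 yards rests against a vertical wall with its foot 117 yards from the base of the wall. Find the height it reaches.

The ladder, wall, and ground form a right triangle with hypotenuse 125 and one leg 117.
By the Pythagorean theorem: h² = 125² - 117² = 15625 - 13689 = 1936
h = √1936 = 44 yards

44 yards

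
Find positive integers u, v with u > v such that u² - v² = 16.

Factor: u² - v² = (u+v)(u-v) = 16.
We need two factors of 16 with the same parity.
Use u+v = 8 and u-v = 2 (product 8·2 = 16).
Adding: 2u = 10, so u = 5.
Subtracting: 2v = 6, so v = 3.
Check: 5² - 3² = 25 - 9 = 16 ✓

u = 5, v = 3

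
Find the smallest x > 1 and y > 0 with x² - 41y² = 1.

We seek the smallest positive integers (x, y) with x² - 41y² = 1, i.e., x² = 41y² + 1.
Try successive y values:
y = 1: x² = 41·1² + 1 = 42, not a perfect square
y = 2: x² = 41·2² + 1 = 165, not a perfect square
y = 3: x² = 41·3² + 1 = 370, not a perfect square
... continuing the search (or via continued fractions) ...
y = 320: x² = 41·320² + 1 = 4198401, x = 2049 ✓

Verify: 2049² - 41·320² = 4198401 - 4198400 = 1 ✓

x = 2049, y = 320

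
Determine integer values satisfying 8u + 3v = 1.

Step 1: Check solvability.
gcd(8, 3) = 1
Since 1 divides 1, solutions exist.

Step 2: Apply extended Euclidean algorithm to find gcd.
We find integers such that 8*x0 + 3*y0 = 1

Step 3: Scale the particular solution.
Multiply by 1/1 = 1:
u = -1, v = 3

Step 4: Verify.
8*(-1) + 3*(3) = 1 = 1 ✓

u = -1, v = 3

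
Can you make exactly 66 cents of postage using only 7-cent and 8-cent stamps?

We need non-negative x, y with 7x + 8y = 66.
gcd(7, 8) = 1 divides 66, so integer solutions exist.
Search for a non-negative one: x = 6 gives 8y = 66 - 42 = 24, so y = 3.
Check: 7·6 + 8·3 = 66 ✓

Yes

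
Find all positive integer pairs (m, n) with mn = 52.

The positive divisors of 52 are: 1, 2, 4, 13, 26, 52.
Each divisor d gives the pair (d, 52/d):
(1, 52), (2, 26), (4, 13), (13, 4), (26, 2), (52, 1)

(1, 52), (2, 26), (4, 13), (13, 4), (26, 2), (52, 1)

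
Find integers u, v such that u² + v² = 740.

We need to find integers u, v > 0 such that u² + v² = 740.
Trying u = 8: v² = 740 - 8² = 740 - 64 = 676
v = 26
Check: 8² + 26² = 64 + 676 = 740 ✓

740 = 8² + 26²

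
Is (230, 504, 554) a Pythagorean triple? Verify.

Compute a² + b² = 230² + 504² = 52900 + 254016 = 306916
Compute c² = 554² = 306916
Since 306916 = 306916, confirmed.

Yes, it is a Pythagorean triple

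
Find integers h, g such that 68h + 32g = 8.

Step 1: Check solvability.
gcd(68, 32) = 4
Since 4 divides 8, solutions exist.

Step 2: Apply extended Euclidean algorithm to find gcd.
We find integers such that 68*x0 + 32*y0 = 4

Step 3: Scale the particular solution.
Multiply by 8/4 = 2:
h = 2, g = -4

Step 4: Verify.
68*(2) + 32*(-4) = 8 = 8 ✓

h = 2, g = -4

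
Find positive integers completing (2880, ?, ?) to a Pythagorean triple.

We need the other leg and hypotenuse such that 2880² + x² = c².
Take x = 2552, c = 3848: 2880² + 2552² = 8294400 + 6512704 = 14807104 = 3848² ✓
Triple: (2552, 2880, 3848)

(2552, 2880, 3848)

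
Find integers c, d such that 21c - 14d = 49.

Step 1: Check solvability.
gcd(21, 14) = 7
Since 7 divides 49, solutions exist.

Step 2: Apply extended Euclidean algorithm to find gcd.
We find integers such that 21*x0 + 14*y0 = 7

Step 3: Scale the particular solution.
Multiply by 49/7 = 7:
c = 7, d = 7

Step 4: Verify.
21*(7) - 14*(7) = 49 = 49 ✓

c = 7, d = 7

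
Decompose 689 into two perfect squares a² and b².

We need to find integers a, b > 0 such that a² + b² = 689.
Trying a = 8: b² = 689 - 8² = 689 - 64 = 625
b = 25
Check: 8² + 25² = 64 + 625 = 689 ✓

689 = 8² + 25²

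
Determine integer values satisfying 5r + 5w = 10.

Step 1: Check solvability.
gcd(5, 5) = 5
Since 5 divides 10, solutions exist.

Step 2: Apply extended Euclidean algorithm to find gcd.
We find integers such that 5*x0 + 5*y0 = 5

Step 3: Scale the particular solution.
Multiply by 10/5 = 2:
r = 0, w = 2

Step 4: Verify.
5*(0) + 5*(2) = 10 = 10 ✓

r = 0, w = 2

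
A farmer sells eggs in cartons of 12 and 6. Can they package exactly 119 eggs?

We need non-negative a, b with 12a + 6b = 119.
gcd(12, 6) = 6, and 6 does not divide 119.
No integer solutions exist.

No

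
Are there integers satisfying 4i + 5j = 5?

Step 1: Compute gcd(4, 5).
gcd(4, 5) = 1

Step 2: Check divisibility.
Does 1 divide 5? 5 = 1 x 5, so yes.

By the theorem on linear Diophantine equations, 4i + 5j = 5 has integer solutions if and only if gcd(4, 5) divides 5. Since 1 | 5, solutions exist.

Yes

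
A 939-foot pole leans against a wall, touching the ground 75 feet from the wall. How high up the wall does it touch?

The ladder, wall, and ground form a right triangle with hypotenuse 939 and one leg 75.
By the Pythagorean theorem: h² = 939² - 75² = 881721 - 5625 = 876096
h = √876096 = 936 feet

936 feet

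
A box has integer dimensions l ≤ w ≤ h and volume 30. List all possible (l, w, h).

Iterate l from 1 to ⌊30^(1/3)⌋. For each l dividing 30, iterate w ≥ l with w dividing 30/l, and set h = 30/(l·w).
Triples found (5): (1×1×30), (1×2×15), (1×3×10), (1×5×6), (2×3×5)

(1×1×30), (1×2×15), (1×3×10), (1×5×6), (2×3×5)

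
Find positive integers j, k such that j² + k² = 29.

Search for j with 29 - j² a perfect square.
j = 2: 29 - 2² = 29 - 4 = 25 = 5² ✓
So j = 2, k = 5.

j = 2, k = 5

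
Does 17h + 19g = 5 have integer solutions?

Step 1: Compute gcd(17, 19).
gcd(17, 19) = 1

Step 2: Check divisibility.
Does 1 divide 5? 5 = 1 x 5, so yes.

By the theorem on linear Diophantine equations, 17h + 19g = 5 has integer solutions if and only if gcd(17, 19) divides 5. Since 1 | 5, solutions exist.

Yes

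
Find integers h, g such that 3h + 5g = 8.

Step 1: Check solvability.
gcd(3, 5) = 1
Since 1 divides 8, solutions exist.

Step 2: Apply extended Euclidean algorithm to find gcd.
We find integers such that 3*x0 + 5*y0 = 1

Step 3: Scale the particular solution.
Multiply by 8/1 = 8:
h = 16, g = -8

Step 4: Verify.
3*(16) + 5*(-8) = 8 = 8 ✓

h = 16, g = -8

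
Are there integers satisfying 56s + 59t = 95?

Step 1: Compute gcd(56, 59).
gcd(56, 59) = 1

Step 2: Check divisibility.
Does 1 divide 95? 95 = 1 x 95, so yes.

By the theorem on linear Diophantine equations, 56s + 59t = 95 has integer solutions if and only if gcd(56, 59) divides 95. Since 1 | 95, solutions exist.

Yes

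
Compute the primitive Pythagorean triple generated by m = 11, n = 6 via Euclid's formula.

a = m² - n² = 121 - 36 = 85
b = 2mn = 2·11·6 = 132
c = m² + n² = 121 + 36 = 157
Verify: 85² + 132² = 7225 + 17424 = 24649 = 157² ✓

(85, 132, 157)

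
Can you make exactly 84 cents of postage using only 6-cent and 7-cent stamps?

We need non-negative x, y with 6x + 7y = 84.
gcd(6, 7) = 1 divides 84, so integer solutions exist.
Search for a non-negative one: x = 0 gives 7y = 84 - 0 = 84, so y = 12.
Check: 6·0 + 7·12 = 84 ✓

Yes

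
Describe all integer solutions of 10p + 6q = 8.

Step 1: Compute gcd(10, 6) = 2.
Since 2 divides 8, solutions exist.

Step 2: Find a particular solution using extended Euclidean algorithm.
We get p₀ = -4, q₀ = 8.
Check: 10*-4 + 6*8 = 8 = 8 ✓

Step 3: Write the general solution.
p = -4 + (6/2)t = -4 + 3t
q = 8 - (10/2)t = 8 - 5t
for any integer t.

p = -4 + 3t, q = 8 - 5t for integer t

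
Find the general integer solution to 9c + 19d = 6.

Step 1: Compute gcd(9, 19) = 1.
Since 1 divides 6, solutions exist.

Step 2: Find a particular solution using extended Euclidean algorithm.
We get c₀ = -12, d₀ = 6.
Check: 9*-12 + 19*6 = 6 = 6 ✓

Step 3: Write the general solution.
c = -12 + (19/1)t = -12 + 19t
d = 6 - (9/1)t = 6 - 9t
for any integer t.

c = -12 + 19t, d = 6 - 9t for integer t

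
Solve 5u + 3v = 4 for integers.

Step 1: Check solvability.
gcd(5, 3) = 1
Since 1 divides 4, solutions exist.

Step 2: Apply extended Euclidean algorithm to find gcd.
We find integers such that 5*x0 + 3*y0 = 1

Step 3: Scale the particular solution.
Multiply by 4/1 = 4:
u = -4, v = 8

Step 4: Verify.
5*(-4) + 3*(8) = 4 = 4 ✓

u = -4, v = 8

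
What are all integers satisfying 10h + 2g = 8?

Step 1: Compute gcd(10, 2) = 2.
Since 2 divides 8, solutions exist.

Step 2: Find a particular solution using extended Euclidean algorithm.
We get h₀ = 0, g₀ = 4.
Check: 10*0 + 2*4 = 8 = 8 ✓

Step 3: Write the general solution.
h = 0 + (2/2)t = 0 + 1t
g = 4 - (10/2)t = 4 - 5t
for any integer t.

h = 0 + 1t, g = 4 - 5t for integer t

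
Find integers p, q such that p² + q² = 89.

We need to find integers p, q > 0 such that p² + q² = 89.
Trying p = 5: q² = 89 - 5² = 89 - 25 = 64
q = 8
Check: 5² + 8² = 25 + 64 = 89 ✓

89 = 5² + 8²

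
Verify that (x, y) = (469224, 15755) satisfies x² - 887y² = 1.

Compute x² = 469224² = 220171162176
Compute 887y² = 887·15755² = 887·248220025 = 220171162175
x² - 887y² = 220171162176 - 220171162175 = 1
Since this equals 1, (469224, 15755) is a solution.

Yes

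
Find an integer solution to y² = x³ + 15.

Try small integer x values and check whether x³ + 15 is a perfect square.
x = 1: x³ + 15 = 1³ + 15 = 1 + 15 = 16
Is 16 a perfect square? 4² = 16 ✓
So (x, y) = (1, -4) is a solution.

x = 1, y = -4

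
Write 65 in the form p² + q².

We need to find integers p, q > 0 such that p² + q² = 65.
Trying p = 1: q² = 65 - 1² = 65 - 1 = 64
q = 8
Check: 1² + 8² = 1 + 64 = 65 ✓

65 = 1² + 8²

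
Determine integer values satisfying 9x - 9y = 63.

Step 1: Check solvability.
gcd(9, 9) = 9
Since 9 divides 63, solutions exist.

Step 2: Apply extended Euclidean algorithm to find gcd.
We find integers such that 9*x0 + 9*y0 = 9

Step 3: Scale the particular solution.
Multiply by 63/9 = 7:
x = 0, y = -7

Step 4: Verify.
9*(0) - 9*(-7) = 63 = 63 ✓

x = 0, y = -7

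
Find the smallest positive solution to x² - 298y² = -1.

We need x² = 298y² - 1. Try successive y:
y = 1: x² = 298·1² - 1 = 297, not a perfect square
y = 2: x² = 298·2² - 1 = 1191, not a perfect square
y = 3: x² = 298·3² - 1 = 2681, not a perfect square
...
y = 23725: x² = 298·23725² - 1 = 167736936249 = 409557² ✓
Check: 409557² - 298·23725² = 167736936249 - 167736936250 = -1 ✓

x = 409557, y = 23725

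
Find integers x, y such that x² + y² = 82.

We need to find integers x, y > 0 such that x² + y² = 82.
Trying x = 1: y² = 82 - 1² = 82 - 1 = 81
y = 9
Check: 1² + 9² = 1 + 81 = 82 ✓

82 = 1² + 9²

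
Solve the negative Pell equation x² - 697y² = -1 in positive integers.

We need x² = 697y² - 1. Try successive y:
y = 1: x² = 697·1² - 1 = 696, not a perfect square
y = 2: x² = 697·2² - 1 = 2787, not a perfect square
y = 3: x² = 697·3² - 1 = 6272, not a perfect square
...
y = 5: x² = 697·5² - 1 = 17424 = 132² ✓
Check: 132² - 697·5² = 17424 - 17425 = -1 ✓

x = 132, y = 5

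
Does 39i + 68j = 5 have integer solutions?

Step 1: Compute gcd(39, 68).
gcd(39, 68) = 1

Step 2: Check divisibility.
Does 1 divide 5? 5 = 1 x 5, so yes.

By the theorem on linear Diophantine equations, 39i + 68j = 5 has integer solutions if and only if gcd(39, 68) divides 5. Since 1 | 5, solutions exist.

Yes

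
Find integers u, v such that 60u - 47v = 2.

Step 1: Check solvability.
gcd(60, 47) = 1
Since 1 divides 2, solutions exist.

Step 2: Apply extended Euclidean algorithm to find gcd.
We find integers such that 60*x0 + 47*y0 = 1

Step 3: Scale the particular solution.
Multiply by 2/1 = 2:
u = -36, v = -46

Step 4: Verify.
60*(-36) - 47*(-46) = 2 = 2 ✓

u = -36, v = -46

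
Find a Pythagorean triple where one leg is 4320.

We need the other leg and hypotenuse such that 4320² + x² = c².
Take x = 1316, c = 4516: 4320² + 1316² = 18662400 + 1731856 = 20394256 = 4516² ✓
Triple: (1316, 4320, 4516)

(1316, 4320, 4516)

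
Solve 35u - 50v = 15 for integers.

Step 1: Check solvability.
gcd(35, 50) = 5
Since 5 divides 15, solutions exist.

Step 2: Apply extended Euclidean algorithm to find gcd.
We find integers such that 35*x0 + 50*y0 = 5

Step 3: Scale the particular solution.
Multiply by 15/5 = 3:
u = 9, v = 6

Step 4: Verify.
35*(9) - 50*(6) = 15 = 15 ✓

u = 9, v = 6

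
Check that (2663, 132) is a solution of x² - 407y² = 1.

Compute x² = 2663² = 7091569
Compute 407y² = 407·132² = 407·17424 = 7091568
x² - 407y² = 7091569 - 7091568 = 1
Since this equals 1, (2663, 132) is a solution.

Yes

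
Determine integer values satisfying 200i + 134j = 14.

Step 1: Check solvability.
gcd(200, 134) = 2
Since 2 divides 14, solutions exist.

Step 2: Apply extended Euclidean algorithm to find gcd.
We find integers such that 200*x0 + 134*y0 = 2

Step 3: Scale the particular solution.
Multiply by 14/2 = 7:
i = -14, j = 21

Step 4: Verify.
200*(-14) + 134*(21) = 14 = 14 ✓

i = -14, j = 21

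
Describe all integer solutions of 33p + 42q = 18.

Step 1: Compute gcd(33, 42) = 3.
Since 3 divides 18, solutions exist.

Step 2: Find a particular solution using extended Euclidean algorithm.
We get p₀ = -30, q₀ = 24.
Check: 33*-30 + 42*24 = 18 = 18 ✓

Step 3: Write the general solution.
p = -30 + (42/3)t = -30 + 14t
q = 24 - (33/3)t = 24 - 11t
for any integer t.

p = -30 + 14t, q = 24 - 11t for integer t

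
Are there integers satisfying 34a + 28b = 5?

Step 1: Compute gcd(34, 28).
gcd(34, 28) = 2

Step 2: Check divisibility.
Does 2 divide 5? 5 = 2 x 2 + 1, so no.

By the theorem on linear Diophantine equations, 34a + 28b = 5 has integer solutions if and only if gcd(34, 28) divides 5. Since 2 does not divide 5, no solutions exist.

No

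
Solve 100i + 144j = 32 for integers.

Step 1: Check solvability.
gcd(100, 144) = 4
Since 4 divides 32, solutions exist.

Step 2: Apply extended Euclidean algorithm to find gcd.
We find integers such that 100*x0 + 144*y0 = 4

Step 3: Scale the particular solution.
Multiply by 32/4 = 8:
i = 104, j = -72

Step 4: Verify.
100*(104) + 144*(-72) = 32 = 32 ✓

i = 104, j = -72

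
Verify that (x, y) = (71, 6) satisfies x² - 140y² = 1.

Compute x² = 71² = 5041
Compute 140y² = 140·6² = 140·36 = 5040
x² - 140y² = 5041 - 5040 = 1
Since this equals 1, (71, 6) is a solution.

Yes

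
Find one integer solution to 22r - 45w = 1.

Step 1: Check solvability.
gcd(22, 45) = 1
Since 1 divides 1, solutions exist.

Step 2: Apply extended Euclidean algorithm to find gcd.
We find integers such that 22*x0 + 45*y0 = 1

Step 3: Scale the particular solution.
Multiply by 1/1 = 1:
r = -2, w = -1

Step 4: Verify.
22*(-2) - 45*(-1) = 1 = 1 ✓

r = -2, w = -1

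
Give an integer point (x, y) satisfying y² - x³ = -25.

Try small integer x values and check whether x³ - 25 is a perfect square.
x = 5: x³ - 25 = 5³ - 25 = 125 - 25 = 100
Is 100 a perfect square? 10² = 100 ✓
So (x, y) = (5, -10) is a solution.

x = 5, y = -10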